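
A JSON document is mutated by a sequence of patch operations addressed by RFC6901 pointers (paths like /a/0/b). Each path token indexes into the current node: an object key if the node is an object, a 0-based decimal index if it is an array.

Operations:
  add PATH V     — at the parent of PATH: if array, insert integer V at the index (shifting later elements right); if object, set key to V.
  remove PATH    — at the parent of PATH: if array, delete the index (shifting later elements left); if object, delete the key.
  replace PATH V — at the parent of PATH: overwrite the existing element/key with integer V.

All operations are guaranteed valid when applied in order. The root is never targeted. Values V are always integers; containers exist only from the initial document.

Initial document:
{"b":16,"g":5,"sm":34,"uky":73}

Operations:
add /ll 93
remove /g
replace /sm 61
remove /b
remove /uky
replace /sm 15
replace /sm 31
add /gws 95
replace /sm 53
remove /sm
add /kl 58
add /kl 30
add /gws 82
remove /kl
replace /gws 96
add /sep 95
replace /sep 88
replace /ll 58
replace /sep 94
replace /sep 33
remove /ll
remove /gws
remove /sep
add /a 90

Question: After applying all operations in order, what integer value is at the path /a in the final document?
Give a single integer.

Answer: 90

Derivation:
After op 1 (add /ll 93): {"b":16,"g":5,"ll":93,"sm":34,"uky":73}
After op 2 (remove /g): {"b":16,"ll":93,"sm":34,"uky":73}
After op 3 (replace /sm 61): {"b":16,"ll":93,"sm":61,"uky":73}
After op 4 (remove /b): {"ll":93,"sm":61,"uky":73}
After op 5 (remove /uky): {"ll":93,"sm":61}
After op 6 (replace /sm 15): {"ll":93,"sm":15}
After op 7 (replace /sm 31): {"ll":93,"sm":31}
After op 8 (add /gws 95): {"gws":95,"ll":93,"sm":31}
After op 9 (replace /sm 53): {"gws":95,"ll":93,"sm":53}
After op 10 (remove /sm): {"gws":95,"ll":93}
After op 11 (add /kl 58): {"gws":95,"kl":58,"ll":93}
After op 12 (add /kl 30): {"gws":95,"kl":30,"ll":93}
After op 13 (add /gws 82): {"gws":82,"kl":30,"ll":93}
After op 14 (remove /kl): {"gws":82,"ll":93}
After op 15 (replace /gws 96): {"gws":96,"ll":93}
After op 16 (add /sep 95): {"gws":96,"ll":93,"sep":95}
After op 17 (replace /sep 88): {"gws":96,"ll":93,"sep":88}
After op 18 (replace /ll 58): {"gws":96,"ll":58,"sep":88}
After op 19 (replace /sep 94): {"gws":96,"ll":58,"sep":94}
After op 20 (replace /sep 33): {"gws":96,"ll":58,"sep":33}
After op 21 (remove /ll): {"gws":96,"sep":33}
After op 22 (remove /gws): {"sep":33}
After op 23 (remove /sep): {}
After op 24 (add /a 90): {"a":90}
Value at /a: 90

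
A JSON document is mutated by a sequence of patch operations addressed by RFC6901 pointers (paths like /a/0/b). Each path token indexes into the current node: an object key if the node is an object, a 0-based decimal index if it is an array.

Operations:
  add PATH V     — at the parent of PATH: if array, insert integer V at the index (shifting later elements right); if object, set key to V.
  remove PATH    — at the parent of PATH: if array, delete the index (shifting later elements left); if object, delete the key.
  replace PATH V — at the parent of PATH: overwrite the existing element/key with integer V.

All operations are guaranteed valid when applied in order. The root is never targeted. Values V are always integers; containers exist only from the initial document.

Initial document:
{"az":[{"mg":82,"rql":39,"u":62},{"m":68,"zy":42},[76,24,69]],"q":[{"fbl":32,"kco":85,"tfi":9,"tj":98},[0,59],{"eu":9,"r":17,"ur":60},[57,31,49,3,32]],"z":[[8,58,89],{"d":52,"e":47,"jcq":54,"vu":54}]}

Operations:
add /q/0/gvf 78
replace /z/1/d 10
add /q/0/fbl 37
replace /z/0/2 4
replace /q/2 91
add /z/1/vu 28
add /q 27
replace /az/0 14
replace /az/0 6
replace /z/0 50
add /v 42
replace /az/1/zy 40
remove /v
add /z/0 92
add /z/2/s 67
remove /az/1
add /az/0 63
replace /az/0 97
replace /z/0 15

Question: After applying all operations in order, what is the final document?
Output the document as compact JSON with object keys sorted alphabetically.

After op 1 (add /q/0/gvf 78): {"az":[{"mg":82,"rql":39,"u":62},{"m":68,"zy":42},[76,24,69]],"q":[{"fbl":32,"gvf":78,"kco":85,"tfi":9,"tj":98},[0,59],{"eu":9,"r":17,"ur":60},[57,31,49,3,32]],"z":[[8,58,89],{"d":52,"e":47,"jcq":54,"vu":54}]}
After op 2 (replace /z/1/d 10): {"az":[{"mg":82,"rql":39,"u":62},{"m":68,"zy":42},[76,24,69]],"q":[{"fbl":32,"gvf":78,"kco":85,"tfi":9,"tj":98},[0,59],{"eu":9,"r":17,"ur":60},[57,31,49,3,32]],"z":[[8,58,89],{"d":10,"e":47,"jcq":54,"vu":54}]}
After op 3 (add /q/0/fbl 37): {"az":[{"mg":82,"rql":39,"u":62},{"m":68,"zy":42},[76,24,69]],"q":[{"fbl":37,"gvf":78,"kco":85,"tfi":9,"tj":98},[0,59],{"eu":9,"r":17,"ur":60},[57,31,49,3,32]],"z":[[8,58,89],{"d":10,"e":47,"jcq":54,"vu":54}]}
After op 4 (replace /z/0/2 4): {"az":[{"mg":82,"rql":39,"u":62},{"m":68,"zy":42},[76,24,69]],"q":[{"fbl":37,"gvf":78,"kco":85,"tfi":9,"tj":98},[0,59],{"eu":9,"r":17,"ur":60},[57,31,49,3,32]],"z":[[8,58,4],{"d":10,"e":47,"jcq":54,"vu":54}]}
After op 5 (replace /q/2 91): {"az":[{"mg":82,"rql":39,"u":62},{"m":68,"zy":42},[76,24,69]],"q":[{"fbl":37,"gvf":78,"kco":85,"tfi":9,"tj":98},[0,59],91,[57,31,49,3,32]],"z":[[8,58,4],{"d":10,"e":47,"jcq":54,"vu":54}]}
After op 6 (add /z/1/vu 28): {"az":[{"mg":82,"rql":39,"u":62},{"m":68,"zy":42},[76,24,69]],"q":[{"fbl":37,"gvf":78,"kco":85,"tfi":9,"tj":98},[0,59],91,[57,31,49,3,32]],"z":[[8,58,4],{"d":10,"e":47,"jcq":54,"vu":28}]}
After op 7 (add /q 27): {"az":[{"mg":82,"rql":39,"u":62},{"m":68,"zy":42},[76,24,69]],"q":27,"z":[[8,58,4],{"d":10,"e":47,"jcq":54,"vu":28}]}
After op 8 (replace /az/0 14): {"az":[14,{"m":68,"zy":42},[76,24,69]],"q":27,"z":[[8,58,4],{"d":10,"e":47,"jcq":54,"vu":28}]}
After op 9 (replace /az/0 6): {"az":[6,{"m":68,"zy":42},[76,24,69]],"q":27,"z":[[8,58,4],{"d":10,"e":47,"jcq":54,"vu":28}]}
After op 10 (replace /z/0 50): {"az":[6,{"m":68,"zy":42},[76,24,69]],"q":27,"z":[50,{"d":10,"e":47,"jcq":54,"vu":28}]}
After op 11 (add /v 42): {"az":[6,{"m":68,"zy":42},[76,24,69]],"q":27,"v":42,"z":[50,{"d":10,"e":47,"jcq":54,"vu":28}]}
After op 12 (replace /az/1/zy 40): {"az":[6,{"m":68,"zy":40},[76,24,69]],"q":27,"v":42,"z":[50,{"d":10,"e":47,"jcq":54,"vu":28}]}
After op 13 (remove /v): {"az":[6,{"m":68,"zy":40},[76,24,69]],"q":27,"z":[50,{"d":10,"e":47,"jcq":54,"vu":28}]}
After op 14 (add /z/0 92): {"az":[6,{"m":68,"zy":40},[76,24,69]],"q":27,"z":[92,50,{"d":10,"e":47,"jcq":54,"vu":28}]}
After op 15 (add /z/2/s 67): {"az":[6,{"m":68,"zy":40},[76,24,69]],"q":27,"z":[92,50,{"d":10,"e":47,"jcq":54,"s":67,"vu":28}]}
After op 16 (remove /az/1): {"az":[6,[76,24,69]],"q":27,"z":[92,50,{"d":10,"e":47,"jcq":54,"s":67,"vu":28}]}
After op 17 (add /az/0 63): {"az":[63,6,[76,24,69]],"q":27,"z":[92,50,{"d":10,"e":47,"jcq":54,"s":67,"vu":28}]}
After op 18 (replace /az/0 97): {"az":[97,6,[76,24,69]],"q":27,"z":[92,50,{"d":10,"e":47,"jcq":54,"s":67,"vu":28}]}
After op 19 (replace /z/0 15): {"az":[97,6,[76,24,69]],"q":27,"z":[15,50,{"d":10,"e":47,"jcq":54,"s":67,"vu":28}]}

Answer: {"az":[97,6,[76,24,69]],"q":27,"z":[15,50,{"d":10,"e":47,"jcq":54,"s":67,"vu":28}]}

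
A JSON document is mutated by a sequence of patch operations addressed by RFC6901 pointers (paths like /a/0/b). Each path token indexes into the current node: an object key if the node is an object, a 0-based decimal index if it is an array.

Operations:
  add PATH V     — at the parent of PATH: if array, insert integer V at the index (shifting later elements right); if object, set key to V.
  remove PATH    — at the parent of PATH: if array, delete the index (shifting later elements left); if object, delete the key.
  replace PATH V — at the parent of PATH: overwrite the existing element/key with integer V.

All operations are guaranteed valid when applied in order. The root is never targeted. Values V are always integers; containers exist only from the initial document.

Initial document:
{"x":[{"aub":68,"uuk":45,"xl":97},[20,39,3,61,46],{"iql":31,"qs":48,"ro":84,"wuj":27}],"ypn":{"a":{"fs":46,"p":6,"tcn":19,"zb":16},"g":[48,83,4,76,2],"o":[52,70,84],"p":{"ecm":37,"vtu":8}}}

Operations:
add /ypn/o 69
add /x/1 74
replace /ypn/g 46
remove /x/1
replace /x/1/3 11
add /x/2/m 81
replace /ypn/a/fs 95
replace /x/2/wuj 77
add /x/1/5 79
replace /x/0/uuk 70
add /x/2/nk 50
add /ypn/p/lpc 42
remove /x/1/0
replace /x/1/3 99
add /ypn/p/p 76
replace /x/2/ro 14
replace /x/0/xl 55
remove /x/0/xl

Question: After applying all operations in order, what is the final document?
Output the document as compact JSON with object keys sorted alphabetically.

After op 1 (add /ypn/o 69): {"x":[{"aub":68,"uuk":45,"xl":97},[20,39,3,61,46],{"iql":31,"qs":48,"ro":84,"wuj":27}],"ypn":{"a":{"fs":46,"p":6,"tcn":19,"zb":16},"g":[48,83,4,76,2],"o":69,"p":{"ecm":37,"vtu":8}}}
After op 2 (add /x/1 74): {"x":[{"aub":68,"uuk":45,"xl":97},74,[20,39,3,61,46],{"iql":31,"qs":48,"ro":84,"wuj":27}],"ypn":{"a":{"fs":46,"p":6,"tcn":19,"zb":16},"g":[48,83,4,76,2],"o":69,"p":{"ecm":37,"vtu":8}}}
After op 3 (replace /ypn/g 46): {"x":[{"aub":68,"uuk":45,"xl":97},74,[20,39,3,61,46],{"iql":31,"qs":48,"ro":84,"wuj":27}],"ypn":{"a":{"fs":46,"p":6,"tcn":19,"zb":16},"g":46,"o":69,"p":{"ecm":37,"vtu":8}}}
After op 4 (remove /x/1): {"x":[{"aub":68,"uuk":45,"xl":97},[20,39,3,61,46],{"iql":31,"qs":48,"ro":84,"wuj":27}],"ypn":{"a":{"fs":46,"p":6,"tcn":19,"zb":16},"g":46,"o":69,"p":{"ecm":37,"vtu":8}}}
After op 5 (replace /x/1/3 11): {"x":[{"aub":68,"uuk":45,"xl":97},[20,39,3,11,46],{"iql":31,"qs":48,"ro":84,"wuj":27}],"ypn":{"a":{"fs":46,"p":6,"tcn":19,"zb":16},"g":46,"o":69,"p":{"ecm":37,"vtu":8}}}
After op 6 (add /x/2/m 81): {"x":[{"aub":68,"uuk":45,"xl":97},[20,39,3,11,46],{"iql":31,"m":81,"qs":48,"ro":84,"wuj":27}],"ypn":{"a":{"fs":46,"p":6,"tcn":19,"zb":16},"g":46,"o":69,"p":{"ecm":37,"vtu":8}}}
After op 7 (replace /ypn/a/fs 95): {"x":[{"aub":68,"uuk":45,"xl":97},[20,39,3,11,46],{"iql":31,"m":81,"qs":48,"ro":84,"wuj":27}],"ypn":{"a":{"fs":95,"p":6,"tcn":19,"zb":16},"g":46,"o":69,"p":{"ecm":37,"vtu":8}}}
After op 8 (replace /x/2/wuj 77): {"x":[{"aub":68,"uuk":45,"xl":97},[20,39,3,11,46],{"iql":31,"m":81,"qs":48,"ro":84,"wuj":77}],"ypn":{"a":{"fs":95,"p":6,"tcn":19,"zb":16},"g":46,"o":69,"p":{"ecm":37,"vtu":8}}}
After op 9 (add /x/1/5 79): {"x":[{"aub":68,"uuk":45,"xl":97},[20,39,3,11,46,79],{"iql":31,"m":81,"qs":48,"ro":84,"wuj":77}],"ypn":{"a":{"fs":95,"p":6,"tcn":19,"zb":16},"g":46,"o":69,"p":{"ecm":37,"vtu":8}}}
After op 10 (replace /x/0/uuk 70): {"x":[{"aub":68,"uuk":70,"xl":97},[20,39,3,11,46,79],{"iql":31,"m":81,"qs":48,"ro":84,"wuj":77}],"ypn":{"a":{"fs":95,"p":6,"tcn":19,"zb":16},"g":46,"o":69,"p":{"ecm":37,"vtu":8}}}
After op 11 (add /x/2/nk 50): {"x":[{"aub":68,"uuk":70,"xl":97},[20,39,3,11,46,79],{"iql":31,"m":81,"nk":50,"qs":48,"ro":84,"wuj":77}],"ypn":{"a":{"fs":95,"p":6,"tcn":19,"zb":16},"g":46,"o":69,"p":{"ecm":37,"vtu":8}}}
After op 12 (add /ypn/p/lpc 42): {"x":[{"aub":68,"uuk":70,"xl":97},[20,39,3,11,46,79],{"iql":31,"m":81,"nk":50,"qs":48,"ro":84,"wuj":77}],"ypn":{"a":{"fs":95,"p":6,"tcn":19,"zb":16},"g":46,"o":69,"p":{"ecm":37,"lpc":42,"vtu":8}}}
After op 13 (remove /x/1/0): {"x":[{"aub":68,"uuk":70,"xl":97},[39,3,11,46,79],{"iql":31,"m":81,"nk":50,"qs":48,"ro":84,"wuj":77}],"ypn":{"a":{"fs":95,"p":6,"tcn":19,"zb":16},"g":46,"o":69,"p":{"ecm":37,"lpc":42,"vtu":8}}}
After op 14 (replace /x/1/3 99): {"x":[{"aub":68,"uuk":70,"xl":97},[39,3,11,99,79],{"iql":31,"m":81,"nk":50,"qs":48,"ro":84,"wuj":77}],"ypn":{"a":{"fs":95,"p":6,"tcn":19,"zb":16},"g":46,"o":69,"p":{"ecm":37,"lpc":42,"vtu":8}}}
After op 15 (add /ypn/p/p 76): {"x":[{"aub":68,"uuk":70,"xl":97},[39,3,11,99,79],{"iql":31,"m":81,"nk":50,"qs":48,"ro":84,"wuj":77}],"ypn":{"a":{"fs":95,"p":6,"tcn":19,"zb":16},"g":46,"o":69,"p":{"ecm":37,"lpc":42,"p":76,"vtu":8}}}
After op 16 (replace /x/2/ro 14): {"x":[{"aub":68,"uuk":70,"xl":97},[39,3,11,99,79],{"iql":31,"m":81,"nk":50,"qs":48,"ro":14,"wuj":77}],"ypn":{"a":{"fs":95,"p":6,"tcn":19,"zb":16},"g":46,"o":69,"p":{"ecm":37,"lpc":42,"p":76,"vtu":8}}}
After op 17 (replace /x/0/xl 55): {"x":[{"aub":68,"uuk":70,"xl":55},[39,3,11,99,79],{"iql":31,"m":81,"nk":50,"qs":48,"ro":14,"wuj":77}],"ypn":{"a":{"fs":95,"p":6,"tcn":19,"zb":16},"g":46,"o":69,"p":{"ecm":37,"lpc":42,"p":76,"vtu":8}}}
After op 18 (remove /x/0/xl): {"x":[{"aub":68,"uuk":70},[39,3,11,99,79],{"iql":31,"m":81,"nk":50,"qs":48,"ro":14,"wuj":77}],"ypn":{"a":{"fs":95,"p":6,"tcn":19,"zb":16},"g":46,"o":69,"p":{"ecm":37,"lpc":42,"p":76,"vtu":8}}}

Answer: {"x":[{"aub":68,"uuk":70},[39,3,11,99,79],{"iql":31,"m":81,"nk":50,"qs":48,"ro":14,"wuj":77}],"ypn":{"a":{"fs":95,"p":6,"tcn":19,"zb":16},"g":46,"o":69,"p":{"ecm":37,"lpc":42,"p":76,"vtu":8}}}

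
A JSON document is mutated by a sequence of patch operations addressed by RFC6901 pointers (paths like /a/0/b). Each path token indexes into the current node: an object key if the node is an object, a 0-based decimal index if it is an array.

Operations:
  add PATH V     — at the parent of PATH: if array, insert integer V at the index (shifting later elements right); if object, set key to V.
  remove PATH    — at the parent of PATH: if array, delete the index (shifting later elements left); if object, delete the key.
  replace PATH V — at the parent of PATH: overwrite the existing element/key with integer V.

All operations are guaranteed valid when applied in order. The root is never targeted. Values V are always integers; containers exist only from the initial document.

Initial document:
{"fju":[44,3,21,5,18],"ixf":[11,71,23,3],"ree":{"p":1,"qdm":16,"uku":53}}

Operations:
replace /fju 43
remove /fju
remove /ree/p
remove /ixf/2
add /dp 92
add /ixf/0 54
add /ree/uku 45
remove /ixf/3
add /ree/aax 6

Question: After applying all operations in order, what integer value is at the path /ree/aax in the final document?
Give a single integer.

Answer: 6

Derivation:
After op 1 (replace /fju 43): {"fju":43,"ixf":[11,71,23,3],"ree":{"p":1,"qdm":16,"uku":53}}
After op 2 (remove /fju): {"ixf":[11,71,23,3],"ree":{"p":1,"qdm":16,"uku":53}}
After op 3 (remove /ree/p): {"ixf":[11,71,23,3],"ree":{"qdm":16,"uku":53}}
After op 4 (remove /ixf/2): {"ixf":[11,71,3],"ree":{"qdm":16,"uku":53}}
After op 5 (add /dp 92): {"dp":92,"ixf":[11,71,3],"ree":{"qdm":16,"uku":53}}
After op 6 (add /ixf/0 54): {"dp":92,"ixf":[54,11,71,3],"ree":{"qdm":16,"uku":53}}
After op 7 (add /ree/uku 45): {"dp":92,"ixf":[54,11,71,3],"ree":{"qdm":16,"uku":45}}
After op 8 (remove /ixf/3): {"dp":92,"ixf":[54,11,71],"ree":{"qdm":16,"uku":45}}
After op 9 (add /ree/aax 6): {"dp":92,"ixf":[54,11,71],"ree":{"aax":6,"qdm":16,"uku":45}}
Value at /ree/aax: 6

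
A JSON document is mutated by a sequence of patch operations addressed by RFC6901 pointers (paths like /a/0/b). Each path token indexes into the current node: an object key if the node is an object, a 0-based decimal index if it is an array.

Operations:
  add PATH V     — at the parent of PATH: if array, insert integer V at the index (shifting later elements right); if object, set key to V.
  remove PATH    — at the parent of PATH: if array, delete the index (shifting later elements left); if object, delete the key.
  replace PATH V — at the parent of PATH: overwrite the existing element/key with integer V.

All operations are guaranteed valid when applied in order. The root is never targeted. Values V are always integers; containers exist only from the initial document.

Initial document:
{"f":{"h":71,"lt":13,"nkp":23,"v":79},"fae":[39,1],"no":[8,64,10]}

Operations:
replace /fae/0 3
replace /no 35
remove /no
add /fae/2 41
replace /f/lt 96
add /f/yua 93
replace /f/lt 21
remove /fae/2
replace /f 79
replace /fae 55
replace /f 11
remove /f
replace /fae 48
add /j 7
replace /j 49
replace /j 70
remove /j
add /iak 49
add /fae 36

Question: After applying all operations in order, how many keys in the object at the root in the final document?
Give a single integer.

Answer: 2

Derivation:
After op 1 (replace /fae/0 3): {"f":{"h":71,"lt":13,"nkp":23,"v":79},"fae":[3,1],"no":[8,64,10]}
After op 2 (replace /no 35): {"f":{"h":71,"lt":13,"nkp":23,"v":79},"fae":[3,1],"no":35}
After op 3 (remove /no): {"f":{"h":71,"lt":13,"nkp":23,"v":79},"fae":[3,1]}
After op 4 (add /fae/2 41): {"f":{"h":71,"lt":13,"nkp":23,"v":79},"fae":[3,1,41]}
After op 5 (replace /f/lt 96): {"f":{"h":71,"lt":96,"nkp":23,"v":79},"fae":[3,1,41]}
After op 6 (add /f/yua 93): {"f":{"h":71,"lt":96,"nkp":23,"v":79,"yua":93},"fae":[3,1,41]}
After op 7 (replace /f/lt 21): {"f":{"h":71,"lt":21,"nkp":23,"v":79,"yua":93},"fae":[3,1,41]}
After op 8 (remove /fae/2): {"f":{"h":71,"lt":21,"nkp":23,"v":79,"yua":93},"fae":[3,1]}
After op 9 (replace /f 79): {"f":79,"fae":[3,1]}
After op 10 (replace /fae 55): {"f":79,"fae":55}
After op 11 (replace /f 11): {"f":11,"fae":55}
After op 12 (remove /f): {"fae":55}
After op 13 (replace /fae 48): {"fae":48}
After op 14 (add /j 7): {"fae":48,"j":7}
After op 15 (replace /j 49): {"fae":48,"j":49}
After op 16 (replace /j 70): {"fae":48,"j":70}
After op 17 (remove /j): {"fae":48}
After op 18 (add /iak 49): {"fae":48,"iak":49}
After op 19 (add /fae 36): {"fae":36,"iak":49}
Size at the root: 2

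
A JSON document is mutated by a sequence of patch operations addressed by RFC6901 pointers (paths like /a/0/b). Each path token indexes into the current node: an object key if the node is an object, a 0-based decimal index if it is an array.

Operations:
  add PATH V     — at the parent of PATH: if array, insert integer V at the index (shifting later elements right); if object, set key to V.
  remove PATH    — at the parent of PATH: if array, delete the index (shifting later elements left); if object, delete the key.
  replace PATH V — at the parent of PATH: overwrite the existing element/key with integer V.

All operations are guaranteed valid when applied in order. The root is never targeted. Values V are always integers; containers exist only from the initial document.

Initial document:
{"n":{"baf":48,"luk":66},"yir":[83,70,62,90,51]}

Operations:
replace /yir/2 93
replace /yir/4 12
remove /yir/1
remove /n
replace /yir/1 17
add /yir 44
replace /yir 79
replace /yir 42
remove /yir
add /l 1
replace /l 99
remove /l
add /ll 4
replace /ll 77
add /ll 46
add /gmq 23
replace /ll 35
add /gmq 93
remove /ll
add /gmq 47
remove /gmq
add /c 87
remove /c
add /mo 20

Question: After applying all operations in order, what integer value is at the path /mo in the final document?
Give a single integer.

After op 1 (replace /yir/2 93): {"n":{"baf":48,"luk":66},"yir":[83,70,93,90,51]}
After op 2 (replace /yir/4 12): {"n":{"baf":48,"luk":66},"yir":[83,70,93,90,12]}
After op 3 (remove /yir/1): {"n":{"baf":48,"luk":66},"yir":[83,93,90,12]}
After op 4 (remove /n): {"yir":[83,93,90,12]}
After op 5 (replace /yir/1 17): {"yir":[83,17,90,12]}
After op 6 (add /yir 44): {"yir":44}
After op 7 (replace /yir 79): {"yir":79}
After op 8 (replace /yir 42): {"yir":42}
After op 9 (remove /yir): {}
After op 10 (add /l 1): {"l":1}
After op 11 (replace /l 99): {"l":99}
After op 12 (remove /l): {}
After op 13 (add /ll 4): {"ll":4}
After op 14 (replace /ll 77): {"ll":77}
After op 15 (add /ll 46): {"ll":46}
After op 16 (add /gmq 23): {"gmq":23,"ll":46}
After op 17 (replace /ll 35): {"gmq":23,"ll":35}
After op 18 (add /gmq 93): {"gmq":93,"ll":35}
After op 19 (remove /ll): {"gmq":93}
After op 20 (add /gmq 47): {"gmq":47}
After op 21 (remove /gmq): {}
After op 22 (add /c 87): {"c":87}
After op 23 (remove /c): {}
After op 24 (add /mo 20): {"mo":20}
Value at /mo: 20

Answer: 20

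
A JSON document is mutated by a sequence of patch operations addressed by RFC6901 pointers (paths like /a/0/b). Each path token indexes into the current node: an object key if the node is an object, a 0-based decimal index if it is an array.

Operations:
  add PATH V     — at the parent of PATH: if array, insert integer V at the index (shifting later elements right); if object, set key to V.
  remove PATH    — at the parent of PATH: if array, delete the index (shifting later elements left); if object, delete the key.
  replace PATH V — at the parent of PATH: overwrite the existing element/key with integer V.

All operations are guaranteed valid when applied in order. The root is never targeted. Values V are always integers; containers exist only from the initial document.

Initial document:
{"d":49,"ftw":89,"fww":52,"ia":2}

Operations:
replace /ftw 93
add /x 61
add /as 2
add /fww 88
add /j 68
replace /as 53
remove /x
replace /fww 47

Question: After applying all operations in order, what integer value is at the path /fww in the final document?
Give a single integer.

Answer: 47

Derivation:
After op 1 (replace /ftw 93): {"d":49,"ftw":93,"fww":52,"ia":2}
After op 2 (add /x 61): {"d":49,"ftw":93,"fww":52,"ia":2,"x":61}
After op 3 (add /as 2): {"as":2,"d":49,"ftw":93,"fww":52,"ia":2,"x":61}
After op 4 (add /fww 88): {"as":2,"d":49,"ftw":93,"fww":88,"ia":2,"x":61}
After op 5 (add /j 68): {"as":2,"d":49,"ftw":93,"fww":88,"ia":2,"j":68,"x":61}
After op 6 (replace /as 53): {"as":53,"d":49,"ftw":93,"fww":88,"ia":2,"j":68,"x":61}
After op 7 (remove /x): {"as":53,"d":49,"ftw":93,"fww":88,"ia":2,"j":68}
After op 8 (replace /fww 47): {"as":53,"d":49,"ftw":93,"fww":47,"ia":2,"j":68}
Value at /fww: 47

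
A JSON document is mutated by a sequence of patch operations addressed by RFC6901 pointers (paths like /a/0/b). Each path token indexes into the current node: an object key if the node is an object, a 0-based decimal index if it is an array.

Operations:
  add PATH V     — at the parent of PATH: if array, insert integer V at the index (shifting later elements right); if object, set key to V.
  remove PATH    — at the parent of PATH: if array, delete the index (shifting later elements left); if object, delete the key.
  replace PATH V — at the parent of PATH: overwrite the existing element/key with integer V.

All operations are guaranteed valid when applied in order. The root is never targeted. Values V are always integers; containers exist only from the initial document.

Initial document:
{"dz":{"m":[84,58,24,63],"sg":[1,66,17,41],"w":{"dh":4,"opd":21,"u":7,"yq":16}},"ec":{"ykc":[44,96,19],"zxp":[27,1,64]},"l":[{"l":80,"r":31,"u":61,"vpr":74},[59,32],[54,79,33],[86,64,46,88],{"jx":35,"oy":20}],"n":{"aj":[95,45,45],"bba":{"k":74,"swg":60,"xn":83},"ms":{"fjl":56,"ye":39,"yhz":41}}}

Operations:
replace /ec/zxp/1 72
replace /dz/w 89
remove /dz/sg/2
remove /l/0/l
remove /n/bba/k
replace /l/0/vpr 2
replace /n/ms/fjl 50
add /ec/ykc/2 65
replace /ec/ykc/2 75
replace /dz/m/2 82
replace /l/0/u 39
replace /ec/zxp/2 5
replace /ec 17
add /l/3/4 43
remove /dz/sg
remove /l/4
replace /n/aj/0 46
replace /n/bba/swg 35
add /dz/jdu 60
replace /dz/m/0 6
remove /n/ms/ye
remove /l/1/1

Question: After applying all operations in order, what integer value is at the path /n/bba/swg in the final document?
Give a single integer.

After op 1 (replace /ec/zxp/1 72): {"dz":{"m":[84,58,24,63],"sg":[1,66,17,41],"w":{"dh":4,"opd":21,"u":7,"yq":16}},"ec":{"ykc":[44,96,19],"zxp":[27,72,64]},"l":[{"l":80,"r":31,"u":61,"vpr":74},[59,32],[54,79,33],[86,64,46,88],{"jx":35,"oy":20}],"n":{"aj":[95,45,45],"bba":{"k":74,"swg":60,"xn":83},"ms":{"fjl":56,"ye":39,"yhz":41}}}
After op 2 (replace /dz/w 89): {"dz":{"m":[84,58,24,63],"sg":[1,66,17,41],"w":89},"ec":{"ykc":[44,96,19],"zxp":[27,72,64]},"l":[{"l":80,"r":31,"u":61,"vpr":74},[59,32],[54,79,33],[86,64,46,88],{"jx":35,"oy":20}],"n":{"aj":[95,45,45],"bba":{"k":74,"swg":60,"xn":83},"ms":{"fjl":56,"ye":39,"yhz":41}}}
After op 3 (remove /dz/sg/2): {"dz":{"m":[84,58,24,63],"sg":[1,66,41],"w":89},"ec":{"ykc":[44,96,19],"zxp":[27,72,64]},"l":[{"l":80,"r":31,"u":61,"vpr":74},[59,32],[54,79,33],[86,64,46,88],{"jx":35,"oy":20}],"n":{"aj":[95,45,45],"bba":{"k":74,"swg":60,"xn":83},"ms":{"fjl":56,"ye":39,"yhz":41}}}
After op 4 (remove /l/0/l): {"dz":{"m":[84,58,24,63],"sg":[1,66,41],"w":89},"ec":{"ykc":[44,96,19],"zxp":[27,72,64]},"l":[{"r":31,"u":61,"vpr":74},[59,32],[54,79,33],[86,64,46,88],{"jx":35,"oy":20}],"n":{"aj":[95,45,45],"bba":{"k":74,"swg":60,"xn":83},"ms":{"fjl":56,"ye":39,"yhz":41}}}
After op 5 (remove /n/bba/k): {"dz":{"m":[84,58,24,63],"sg":[1,66,41],"w":89},"ec":{"ykc":[44,96,19],"zxp":[27,72,64]},"l":[{"r":31,"u":61,"vpr":74},[59,32],[54,79,33],[86,64,46,88],{"jx":35,"oy":20}],"n":{"aj":[95,45,45],"bba":{"swg":60,"xn":83},"ms":{"fjl":56,"ye":39,"yhz":41}}}
After op 6 (replace /l/0/vpr 2): {"dz":{"m":[84,58,24,63],"sg":[1,66,41],"w":89},"ec":{"ykc":[44,96,19],"zxp":[27,72,64]},"l":[{"r":31,"u":61,"vpr":2},[59,32],[54,79,33],[86,64,46,88],{"jx":35,"oy":20}],"n":{"aj":[95,45,45],"bba":{"swg":60,"xn":83},"ms":{"fjl":56,"ye":39,"yhz":41}}}
After op 7 (replace /n/ms/fjl 50): {"dz":{"m":[84,58,24,63],"sg":[1,66,41],"w":89},"ec":{"ykc":[44,96,19],"zxp":[27,72,64]},"l":[{"r":31,"u":61,"vpr":2},[59,32],[54,79,33],[86,64,46,88],{"jx":35,"oy":20}],"n":{"aj":[95,45,45],"bba":{"swg":60,"xn":83},"ms":{"fjl":50,"ye":39,"yhz":41}}}
After op 8 (add /ec/ykc/2 65): {"dz":{"m":[84,58,24,63],"sg":[1,66,41],"w":89},"ec":{"ykc":[44,96,65,19],"zxp":[27,72,64]},"l":[{"r":31,"u":61,"vpr":2},[59,32],[54,79,33],[86,64,46,88],{"jx":35,"oy":20}],"n":{"aj":[95,45,45],"bba":{"swg":60,"xn":83},"ms":{"fjl":50,"ye":39,"yhz":41}}}
After op 9 (replace /ec/ykc/2 75): {"dz":{"m":[84,58,24,63],"sg":[1,66,41],"w":89},"ec":{"ykc":[44,96,75,19],"zxp":[27,72,64]},"l":[{"r":31,"u":61,"vpr":2},[59,32],[54,79,33],[86,64,46,88],{"jx":35,"oy":20}],"n":{"aj":[95,45,45],"bba":{"swg":60,"xn":83},"ms":{"fjl":50,"ye":39,"yhz":41}}}
After op 10 (replace /dz/m/2 82): {"dz":{"m":[84,58,82,63],"sg":[1,66,41],"w":89},"ec":{"ykc":[44,96,75,19],"zxp":[27,72,64]},"l":[{"r":31,"u":61,"vpr":2},[59,32],[54,79,33],[86,64,46,88],{"jx":35,"oy":20}],"n":{"aj":[95,45,45],"bba":{"swg":60,"xn":83},"ms":{"fjl":50,"ye":39,"yhz":41}}}
After op 11 (replace /l/0/u 39): {"dz":{"m":[84,58,82,63],"sg":[1,66,41],"w":89},"ec":{"ykc":[44,96,75,19],"zxp":[27,72,64]},"l":[{"r":31,"u":39,"vpr":2},[59,32],[54,79,33],[86,64,46,88],{"jx":35,"oy":20}],"n":{"aj":[95,45,45],"bba":{"swg":60,"xn":83},"ms":{"fjl":50,"ye":39,"yhz":41}}}
After op 12 (replace /ec/zxp/2 5): {"dz":{"m":[84,58,82,63],"sg":[1,66,41],"w":89},"ec":{"ykc":[44,96,75,19],"zxp":[27,72,5]},"l":[{"r":31,"u":39,"vpr":2},[59,32],[54,79,33],[86,64,46,88],{"jx":35,"oy":20}],"n":{"aj":[95,45,45],"bba":{"swg":60,"xn":83},"ms":{"fjl":50,"ye":39,"yhz":41}}}
After op 13 (replace /ec 17): {"dz":{"m":[84,58,82,63],"sg":[1,66,41],"w":89},"ec":17,"l":[{"r":31,"u":39,"vpr":2},[59,32],[54,79,33],[86,64,46,88],{"jx":35,"oy":20}],"n":{"aj":[95,45,45],"bba":{"swg":60,"xn":83},"ms":{"fjl":50,"ye":39,"yhz":41}}}
After op 14 (add /l/3/4 43): {"dz":{"m":[84,58,82,63],"sg":[1,66,41],"w":89},"ec":17,"l":[{"r":31,"u":39,"vpr":2},[59,32],[54,79,33],[86,64,46,88,43],{"jx":35,"oy":20}],"n":{"aj":[95,45,45],"bba":{"swg":60,"xn":83},"ms":{"fjl":50,"ye":39,"yhz":41}}}
After op 15 (remove /dz/sg): {"dz":{"m":[84,58,82,63],"w":89},"ec":17,"l":[{"r":31,"u":39,"vpr":2},[59,32],[54,79,33],[86,64,46,88,43],{"jx":35,"oy":20}],"n":{"aj":[95,45,45],"bba":{"swg":60,"xn":83},"ms":{"fjl":50,"ye":39,"yhz":41}}}
After op 16 (remove /l/4): {"dz":{"m":[84,58,82,63],"w":89},"ec":17,"l":[{"r":31,"u":39,"vpr":2},[59,32],[54,79,33],[86,64,46,88,43]],"n":{"aj":[95,45,45],"bba":{"swg":60,"xn":83},"ms":{"fjl":50,"ye":39,"yhz":41}}}
After op 17 (replace /n/aj/0 46): {"dz":{"m":[84,58,82,63],"w":89},"ec":17,"l":[{"r":31,"u":39,"vpr":2},[59,32],[54,79,33],[86,64,46,88,43]],"n":{"aj":[46,45,45],"bba":{"swg":60,"xn":83},"ms":{"fjl":50,"ye":39,"yhz":41}}}
After op 18 (replace /n/bba/swg 35): {"dz":{"m":[84,58,82,63],"w":89},"ec":17,"l":[{"r":31,"u":39,"vpr":2},[59,32],[54,79,33],[86,64,46,88,43]],"n":{"aj":[46,45,45],"bba":{"swg":35,"xn":83},"ms":{"fjl":50,"ye":39,"yhz":41}}}
After op 19 (add /dz/jdu 60): {"dz":{"jdu":60,"m":[84,58,82,63],"w":89},"ec":17,"l":[{"r":31,"u":39,"vpr":2},[59,32],[54,79,33],[86,64,46,88,43]],"n":{"aj":[46,45,45],"bba":{"swg":35,"xn":83},"ms":{"fjl":50,"ye":39,"yhz":41}}}
After op 20 (replace /dz/m/0 6): {"dz":{"jdu":60,"m":[6,58,82,63],"w":89},"ec":17,"l":[{"r":31,"u":39,"vpr":2},[59,32],[54,79,33],[86,64,46,88,43]],"n":{"aj":[46,45,45],"bba":{"swg":35,"xn":83},"ms":{"fjl":50,"ye":39,"yhz":41}}}
After op 21 (remove /n/ms/ye): {"dz":{"jdu":60,"m":[6,58,82,63],"w":89},"ec":17,"l":[{"r":31,"u":39,"vpr":2},[59,32],[54,79,33],[86,64,46,88,43]],"n":{"aj":[46,45,45],"bba":{"swg":35,"xn":83},"ms":{"fjl":50,"yhz":41}}}
After op 22 (remove /l/1/1): {"dz":{"jdu":60,"m":[6,58,82,63],"w":89},"ec":17,"l":[{"r":31,"u":39,"vpr":2},[59],[54,79,33],[86,64,46,88,43]],"n":{"aj":[46,45,45],"bba":{"swg":35,"xn":83},"ms":{"fjl":50,"yhz":41}}}
Value at /n/bba/swg: 35

Answer: 35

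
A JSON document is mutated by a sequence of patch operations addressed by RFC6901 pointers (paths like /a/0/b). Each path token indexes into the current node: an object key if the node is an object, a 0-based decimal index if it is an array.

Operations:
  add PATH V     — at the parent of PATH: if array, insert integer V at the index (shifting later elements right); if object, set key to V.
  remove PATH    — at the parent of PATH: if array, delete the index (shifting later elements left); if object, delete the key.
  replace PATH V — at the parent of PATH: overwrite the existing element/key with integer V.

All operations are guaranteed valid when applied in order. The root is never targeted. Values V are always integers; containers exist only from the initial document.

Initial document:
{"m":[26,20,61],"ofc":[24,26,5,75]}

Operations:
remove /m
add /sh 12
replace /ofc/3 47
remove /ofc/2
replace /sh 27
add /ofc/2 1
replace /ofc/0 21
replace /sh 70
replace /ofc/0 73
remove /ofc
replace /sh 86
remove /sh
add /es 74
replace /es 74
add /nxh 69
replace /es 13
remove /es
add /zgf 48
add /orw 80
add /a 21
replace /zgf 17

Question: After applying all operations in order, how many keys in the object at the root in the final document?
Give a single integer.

After op 1 (remove /m): {"ofc":[24,26,5,75]}
After op 2 (add /sh 12): {"ofc":[24,26,5,75],"sh":12}
After op 3 (replace /ofc/3 47): {"ofc":[24,26,5,47],"sh":12}
After op 4 (remove /ofc/2): {"ofc":[24,26,47],"sh":12}
After op 5 (replace /sh 27): {"ofc":[24,26,47],"sh":27}
After op 6 (add /ofc/2 1): {"ofc":[24,26,1,47],"sh":27}
After op 7 (replace /ofc/0 21): {"ofc":[21,26,1,47],"sh":27}
After op 8 (replace /sh 70): {"ofc":[21,26,1,47],"sh":70}
After op 9 (replace /ofc/0 73): {"ofc":[73,26,1,47],"sh":70}
After op 10 (remove /ofc): {"sh":70}
After op 11 (replace /sh 86): {"sh":86}
After op 12 (remove /sh): {}
After op 13 (add /es 74): {"es":74}
After op 14 (replace /es 74): {"es":74}
After op 15 (add /nxh 69): {"es":74,"nxh":69}
After op 16 (replace /es 13): {"es":13,"nxh":69}
After op 17 (remove /es): {"nxh":69}
After op 18 (add /zgf 48): {"nxh":69,"zgf":48}
After op 19 (add /orw 80): {"nxh":69,"orw":80,"zgf":48}
After op 20 (add /a 21): {"a":21,"nxh":69,"orw":80,"zgf":48}
After op 21 (replace /zgf 17): {"a":21,"nxh":69,"orw":80,"zgf":17}
Size at the root: 4

Answer: 4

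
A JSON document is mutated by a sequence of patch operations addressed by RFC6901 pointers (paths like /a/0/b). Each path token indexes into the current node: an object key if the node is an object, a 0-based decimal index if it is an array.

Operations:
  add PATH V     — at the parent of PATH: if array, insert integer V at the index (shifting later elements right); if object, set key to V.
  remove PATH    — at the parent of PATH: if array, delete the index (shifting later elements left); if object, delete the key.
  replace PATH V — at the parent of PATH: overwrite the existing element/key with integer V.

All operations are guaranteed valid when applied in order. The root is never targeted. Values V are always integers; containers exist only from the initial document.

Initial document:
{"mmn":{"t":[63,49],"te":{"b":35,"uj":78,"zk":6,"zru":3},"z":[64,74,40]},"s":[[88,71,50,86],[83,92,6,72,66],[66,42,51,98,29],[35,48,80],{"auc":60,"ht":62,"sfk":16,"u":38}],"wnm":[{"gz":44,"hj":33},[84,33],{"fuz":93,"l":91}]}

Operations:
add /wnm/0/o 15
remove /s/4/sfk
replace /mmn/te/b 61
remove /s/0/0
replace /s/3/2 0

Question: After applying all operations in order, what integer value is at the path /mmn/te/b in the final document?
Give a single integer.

Answer: 61

Derivation:
After op 1 (add /wnm/0/o 15): {"mmn":{"t":[63,49],"te":{"b":35,"uj":78,"zk":6,"zru":3},"z":[64,74,40]},"s":[[88,71,50,86],[83,92,6,72,66],[66,42,51,98,29],[35,48,80],{"auc":60,"ht":62,"sfk":16,"u":38}],"wnm":[{"gz":44,"hj":33,"o":15},[84,33],{"fuz":93,"l":91}]}
After op 2 (remove /s/4/sfk): {"mmn":{"t":[63,49],"te":{"b":35,"uj":78,"zk":6,"zru":3},"z":[64,74,40]},"s":[[88,71,50,86],[83,92,6,72,66],[66,42,51,98,29],[35,48,80],{"auc":60,"ht":62,"u":38}],"wnm":[{"gz":44,"hj":33,"o":15},[84,33],{"fuz":93,"l":91}]}
After op 3 (replace /mmn/te/b 61): {"mmn":{"t":[63,49],"te":{"b":61,"uj":78,"zk":6,"zru":3},"z":[64,74,40]},"s":[[88,71,50,86],[83,92,6,72,66],[66,42,51,98,29],[35,48,80],{"auc":60,"ht":62,"u":38}],"wnm":[{"gz":44,"hj":33,"o":15},[84,33],{"fuz":93,"l":91}]}
After op 4 (remove /s/0/0): {"mmn":{"t":[63,49],"te":{"b":61,"uj":78,"zk":6,"zru":3},"z":[64,74,40]},"s":[[71,50,86],[83,92,6,72,66],[66,42,51,98,29],[35,48,80],{"auc":60,"ht":62,"u":38}],"wnm":[{"gz":44,"hj":33,"o":15},[84,33],{"fuz":93,"l":91}]}
After op 5 (replace /s/3/2 0): {"mmn":{"t":[63,49],"te":{"b":61,"uj":78,"zk":6,"zru":3},"z":[64,74,40]},"s":[[71,50,86],[83,92,6,72,66],[66,42,51,98,29],[35,48,0],{"auc":60,"ht":62,"u":38}],"wnm":[{"gz":44,"hj":33,"o":15},[84,33],{"fuz":93,"l":91}]}
Value at /mmn/te/b: 61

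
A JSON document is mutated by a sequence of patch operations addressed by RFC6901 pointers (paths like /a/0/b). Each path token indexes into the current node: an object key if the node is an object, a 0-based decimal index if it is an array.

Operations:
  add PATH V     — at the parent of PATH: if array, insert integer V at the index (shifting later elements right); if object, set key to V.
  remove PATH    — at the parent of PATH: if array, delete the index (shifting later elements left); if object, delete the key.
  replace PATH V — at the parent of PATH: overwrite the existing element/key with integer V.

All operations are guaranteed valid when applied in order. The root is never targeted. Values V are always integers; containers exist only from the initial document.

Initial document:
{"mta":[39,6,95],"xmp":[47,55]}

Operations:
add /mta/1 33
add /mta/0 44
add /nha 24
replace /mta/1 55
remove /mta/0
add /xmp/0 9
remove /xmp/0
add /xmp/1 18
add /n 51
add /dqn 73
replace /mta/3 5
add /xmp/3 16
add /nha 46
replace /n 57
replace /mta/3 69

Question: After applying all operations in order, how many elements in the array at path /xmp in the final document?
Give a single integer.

Answer: 4

Derivation:
After op 1 (add /mta/1 33): {"mta":[39,33,6,95],"xmp":[47,55]}
After op 2 (add /mta/0 44): {"mta":[44,39,33,6,95],"xmp":[47,55]}
After op 3 (add /nha 24): {"mta":[44,39,33,6,95],"nha":24,"xmp":[47,55]}
After op 4 (replace /mta/1 55): {"mta":[44,55,33,6,95],"nha":24,"xmp":[47,55]}
After op 5 (remove /mta/0): {"mta":[55,33,6,95],"nha":24,"xmp":[47,55]}
After op 6 (add /xmp/0 9): {"mta":[55,33,6,95],"nha":24,"xmp":[9,47,55]}
After op 7 (remove /xmp/0): {"mta":[55,33,6,95],"nha":24,"xmp":[47,55]}
After op 8 (add /xmp/1 18): {"mta":[55,33,6,95],"nha":24,"xmp":[47,18,55]}
After op 9 (add /n 51): {"mta":[55,33,6,95],"n":51,"nha":24,"xmp":[47,18,55]}
After op 10 (add /dqn 73): {"dqn":73,"mta":[55,33,6,95],"n":51,"nha":24,"xmp":[47,18,55]}
After op 11 (replace /mta/3 5): {"dqn":73,"mta":[55,33,6,5],"n":51,"nha":24,"xmp":[47,18,55]}
After op 12 (add /xmp/3 16): {"dqn":73,"mta":[55,33,6,5],"n":51,"nha":24,"xmp":[47,18,55,16]}
After op 13 (add /nha 46): {"dqn":73,"mta":[55,33,6,5],"n":51,"nha":46,"xmp":[47,18,55,16]}
After op 14 (replace /n 57): {"dqn":73,"mta":[55,33,6,5],"n":57,"nha":46,"xmp":[47,18,55,16]}
After op 15 (replace /mta/3 69): {"dqn":73,"mta":[55,33,6,69],"n":57,"nha":46,"xmp":[47,18,55,16]}
Size at path /xmp: 4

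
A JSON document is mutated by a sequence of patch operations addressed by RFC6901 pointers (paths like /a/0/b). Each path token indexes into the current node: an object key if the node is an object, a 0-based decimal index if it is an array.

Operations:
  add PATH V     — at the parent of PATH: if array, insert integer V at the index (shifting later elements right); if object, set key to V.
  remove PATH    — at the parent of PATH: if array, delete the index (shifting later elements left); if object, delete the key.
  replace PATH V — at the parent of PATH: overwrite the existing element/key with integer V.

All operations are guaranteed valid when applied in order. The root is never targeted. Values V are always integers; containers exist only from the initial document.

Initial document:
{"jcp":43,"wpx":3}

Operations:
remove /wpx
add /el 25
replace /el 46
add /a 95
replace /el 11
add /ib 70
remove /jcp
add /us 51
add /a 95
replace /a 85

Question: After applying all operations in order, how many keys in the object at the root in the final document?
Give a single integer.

After op 1 (remove /wpx): {"jcp":43}
After op 2 (add /el 25): {"el":25,"jcp":43}
After op 3 (replace /el 46): {"el":46,"jcp":43}
After op 4 (add /a 95): {"a":95,"el":46,"jcp":43}
After op 5 (replace /el 11): {"a":95,"el":11,"jcp":43}
After op 6 (add /ib 70): {"a":95,"el":11,"ib":70,"jcp":43}
After op 7 (remove /jcp): {"a":95,"el":11,"ib":70}
After op 8 (add /us 51): {"a":95,"el":11,"ib":70,"us":51}
After op 9 (add /a 95): {"a":95,"el":11,"ib":70,"us":51}
After op 10 (replace /a 85): {"a":85,"el":11,"ib":70,"us":51}
Size at the root: 4

Answer: 4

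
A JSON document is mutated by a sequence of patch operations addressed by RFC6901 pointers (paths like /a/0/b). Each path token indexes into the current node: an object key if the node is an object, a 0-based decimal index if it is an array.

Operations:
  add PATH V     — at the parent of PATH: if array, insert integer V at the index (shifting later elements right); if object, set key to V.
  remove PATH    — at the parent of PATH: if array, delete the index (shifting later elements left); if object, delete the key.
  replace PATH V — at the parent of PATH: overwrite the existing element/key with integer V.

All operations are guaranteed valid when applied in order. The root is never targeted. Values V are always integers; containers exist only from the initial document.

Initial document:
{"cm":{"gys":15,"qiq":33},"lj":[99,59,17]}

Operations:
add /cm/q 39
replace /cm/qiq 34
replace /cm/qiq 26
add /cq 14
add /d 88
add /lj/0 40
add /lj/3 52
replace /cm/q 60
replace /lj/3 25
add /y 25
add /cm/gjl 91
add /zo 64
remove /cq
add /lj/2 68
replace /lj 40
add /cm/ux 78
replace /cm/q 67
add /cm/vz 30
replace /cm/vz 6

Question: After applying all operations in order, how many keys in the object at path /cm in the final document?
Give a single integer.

Answer: 6

Derivation:
After op 1 (add /cm/q 39): {"cm":{"gys":15,"q":39,"qiq":33},"lj":[99,59,17]}
After op 2 (replace /cm/qiq 34): {"cm":{"gys":15,"q":39,"qiq":34},"lj":[99,59,17]}
After op 3 (replace /cm/qiq 26): {"cm":{"gys":15,"q":39,"qiq":26},"lj":[99,59,17]}
After op 4 (add /cq 14): {"cm":{"gys":15,"q":39,"qiq":26},"cq":14,"lj":[99,59,17]}
After op 5 (add /d 88): {"cm":{"gys":15,"q":39,"qiq":26},"cq":14,"d":88,"lj":[99,59,17]}
After op 6 (add /lj/0 40): {"cm":{"gys":15,"q":39,"qiq":26},"cq":14,"d":88,"lj":[40,99,59,17]}
After op 7 (add /lj/3 52): {"cm":{"gys":15,"q":39,"qiq":26},"cq":14,"d":88,"lj":[40,99,59,52,17]}
After op 8 (replace /cm/q 60): {"cm":{"gys":15,"q":60,"qiq":26},"cq":14,"d":88,"lj":[40,99,59,52,17]}
After op 9 (replace /lj/3 25): {"cm":{"gys":15,"q":60,"qiq":26},"cq":14,"d":88,"lj":[40,99,59,25,17]}
After op 10 (add /y 25): {"cm":{"gys":15,"q":60,"qiq":26},"cq":14,"d":88,"lj":[40,99,59,25,17],"y":25}
After op 11 (add /cm/gjl 91): {"cm":{"gjl":91,"gys":15,"q":60,"qiq":26},"cq":14,"d":88,"lj":[40,99,59,25,17],"y":25}
After op 12 (add /zo 64): {"cm":{"gjl":91,"gys":15,"q":60,"qiq":26},"cq":14,"d":88,"lj":[40,99,59,25,17],"y":25,"zo":64}
After op 13 (remove /cq): {"cm":{"gjl":91,"gys":15,"q":60,"qiq":26},"d":88,"lj":[40,99,59,25,17],"y":25,"zo":64}
After op 14 (add /lj/2 68): {"cm":{"gjl":91,"gys":15,"q":60,"qiq":26},"d":88,"lj":[40,99,68,59,25,17],"y":25,"zo":64}
After op 15 (replace /lj 40): {"cm":{"gjl":91,"gys":15,"q":60,"qiq":26},"d":88,"lj":40,"y":25,"zo":64}
After op 16 (add /cm/ux 78): {"cm":{"gjl":91,"gys":15,"q":60,"qiq":26,"ux":78},"d":88,"lj":40,"y":25,"zo":64}
After op 17 (replace /cm/q 67): {"cm":{"gjl":91,"gys":15,"q":67,"qiq":26,"ux":78},"d":88,"lj":40,"y":25,"zo":64}
After op 18 (add /cm/vz 30): {"cm":{"gjl":91,"gys":15,"q":67,"qiq":26,"ux":78,"vz":30},"d":88,"lj":40,"y":25,"zo":64}
After op 19 (replace /cm/vz 6): {"cm":{"gjl":91,"gys":15,"q":67,"qiq":26,"ux":78,"vz":6},"d":88,"lj":40,"y":25,"zo":64}
Size at path /cm: 6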